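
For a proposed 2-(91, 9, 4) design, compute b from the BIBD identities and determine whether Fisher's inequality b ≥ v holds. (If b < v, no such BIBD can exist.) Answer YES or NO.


b = λv(v − 1)/(k(k − 1)) = 4·91·90/(9·8) = 32760/72 = 455.
Compare with v = 91: b ≥ v, so Fisher's inequality holds.

YES


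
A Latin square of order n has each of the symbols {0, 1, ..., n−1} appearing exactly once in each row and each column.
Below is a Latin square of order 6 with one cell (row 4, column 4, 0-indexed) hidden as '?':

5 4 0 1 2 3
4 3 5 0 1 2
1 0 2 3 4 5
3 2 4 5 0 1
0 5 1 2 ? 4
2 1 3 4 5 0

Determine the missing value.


Row 4 contains symbols [0, 1, 2, 4, 5] — missing [3].
Column 4 contains symbols [0, 1, 2, 4, 5] — missing [3].
The missing symbol must appear in both missing sets; intersection = [3].
Therefore the hidden value is 3.

Missing value = 3.


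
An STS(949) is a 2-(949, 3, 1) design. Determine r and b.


An STS(v) is a 2-(v, 3, 1) BIBD: block size k = 3, λ = 1.
Replication: r(k − 1) = λ(v − 1) ⇒ r·2 = 949 − 1 = 948 ⇒ r = 474.
Block count: b = v(v − 1)/6 = 949·948/6 = 899652/6 = 149942.
(Check via bk = vr: 149942·3 = 449826 = 949·474 = 449826 ✓.)

r = 474, b = 149942.


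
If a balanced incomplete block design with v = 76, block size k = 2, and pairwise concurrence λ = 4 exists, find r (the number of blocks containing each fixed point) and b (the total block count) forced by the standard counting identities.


Any 2-(v, k, λ) BIBD satisfies two necessary conditions:
  (i)  Each point sits in r blocks, and counting incidences through any fixed point gives r(k − 1) = λ(v − 1), so r = λ(v − 1)/(k − 1).
  (ii) Total incidences bk = vr, so b = vr/k.
Step 1: r = λ(v − 1)/(k − 1) = 4·(76 − 1)/(2 − 1) = 4·75/1 = 300/1 = 300.
Step 2: b = vr/k = 76·300/2 = 22800/2 = 11400.
Check integrality: r = 300 ∈ Z ✓, b = 11400 ∈ Z ✓.
(These identities are necessary conditions: they determine r and b for any design with these parameters, but do not by themselves prove that one exists.)

r = 300, b = 11400.


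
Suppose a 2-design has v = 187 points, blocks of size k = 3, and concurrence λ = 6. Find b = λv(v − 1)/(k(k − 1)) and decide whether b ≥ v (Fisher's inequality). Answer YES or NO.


b = λv(v − 1)/(k(k − 1)) = 6·187·186/(3·2) = 208692/6 = 34782.
Compare with v = 187: b ≥ v, so Fisher's inequality holds.

YES


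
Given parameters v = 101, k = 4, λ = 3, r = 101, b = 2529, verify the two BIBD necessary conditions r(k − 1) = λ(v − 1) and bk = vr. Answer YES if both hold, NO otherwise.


Condition (i): r(k − 1) = 101·3 = 303; λ(v − 1) = 3·100 = 300. Match? NO.
Condition (ii): bk = 2529·4 = 10116; vr = 101·101 = 10201. Match? NO.
Both conditions hold? NO.

NO


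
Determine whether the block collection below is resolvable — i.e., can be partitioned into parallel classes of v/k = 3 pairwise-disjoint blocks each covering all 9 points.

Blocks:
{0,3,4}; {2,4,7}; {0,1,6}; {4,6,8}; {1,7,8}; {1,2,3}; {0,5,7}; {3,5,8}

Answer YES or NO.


v = 9, block size k = 3, number of blocks = 8.
For resolvability, blocks must partition into parallel classes of size v/k = 3.
Total blocks must therefore be a multiple of 3: 8 = 3·2 + 2 ⇒ not divisible ✗.
Resolvable? NO.

NO


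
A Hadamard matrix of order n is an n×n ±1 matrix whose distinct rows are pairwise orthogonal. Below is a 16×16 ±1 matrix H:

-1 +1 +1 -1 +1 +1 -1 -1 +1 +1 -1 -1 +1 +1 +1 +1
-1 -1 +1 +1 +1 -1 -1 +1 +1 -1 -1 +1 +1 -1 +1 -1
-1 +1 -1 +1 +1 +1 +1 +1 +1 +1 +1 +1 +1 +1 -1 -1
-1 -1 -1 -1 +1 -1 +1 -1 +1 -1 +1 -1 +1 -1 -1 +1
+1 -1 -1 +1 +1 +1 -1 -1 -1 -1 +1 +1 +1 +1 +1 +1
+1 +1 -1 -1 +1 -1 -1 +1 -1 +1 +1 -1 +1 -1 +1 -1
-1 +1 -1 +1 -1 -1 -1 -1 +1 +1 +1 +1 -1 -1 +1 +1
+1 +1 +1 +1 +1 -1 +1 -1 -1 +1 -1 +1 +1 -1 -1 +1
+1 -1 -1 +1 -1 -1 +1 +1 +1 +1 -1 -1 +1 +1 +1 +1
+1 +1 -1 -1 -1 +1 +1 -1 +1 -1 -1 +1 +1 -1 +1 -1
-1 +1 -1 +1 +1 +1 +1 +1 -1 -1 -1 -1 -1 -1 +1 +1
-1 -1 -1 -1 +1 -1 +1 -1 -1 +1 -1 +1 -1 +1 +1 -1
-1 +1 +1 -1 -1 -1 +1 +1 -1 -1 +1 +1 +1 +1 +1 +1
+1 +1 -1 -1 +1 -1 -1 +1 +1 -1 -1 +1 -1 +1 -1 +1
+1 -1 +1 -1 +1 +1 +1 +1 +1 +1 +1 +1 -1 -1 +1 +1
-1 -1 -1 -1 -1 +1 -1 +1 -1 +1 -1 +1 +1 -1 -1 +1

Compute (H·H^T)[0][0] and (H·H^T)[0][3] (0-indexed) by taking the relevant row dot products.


Row 0 of H: [-1, 1, 1, -1, 1, 1, -1, -1, 1, 1, -1, -1, 1, 1, 1, 1].
Row 3 of H: [-1, -1, -1, -1, 1, -1, 1, -1, 1, -1, 1, -1, 1, -1, -1, 1].
(H·H^T)[0][0] = Σ_j H[0][j]·H[0][j] = (-1)² + (1)² + (1)² + (-1)² + (1)² + (1)² + (-1)² + (-1)² + (1)² + (1)² + (-1)² + (-1)² + (1)² + (1)² + (1)² + (1)² = 1 + 1 + 1 + 1 + 1 + 1 + 1 + 1 + 1 + 1 + 1 + 1 + 1 + 1 + 1 + 1 = 16.
(H·H^T)[0][3] = Σ_j H[0][j]·H[3][j] = (-1)·(-1) + (1)·(-1) + (1)·(-1) + (-1)·(-1) + (1)·(1) + (1)·(-1) + (-1)·(1) + (-1)·(-1) + (1)·(1) + (1)·(-1) + (-1)·(1) + (-1)·(-1) + (1)·(1) + (1)·(-1) + (1)·(-1) + (1)·(1) = 1 + -1 + -1 + 1 + 1 + -1 + -1 + 1 + 1 + -1 + -1 + 1 + 1 + -1 + -1 + 1 = 0.
So rows 0 and 3 are orthogonal; the diagonal entry equals n = 16.

(0,0) entry = 16; (0,3) entry = 0.


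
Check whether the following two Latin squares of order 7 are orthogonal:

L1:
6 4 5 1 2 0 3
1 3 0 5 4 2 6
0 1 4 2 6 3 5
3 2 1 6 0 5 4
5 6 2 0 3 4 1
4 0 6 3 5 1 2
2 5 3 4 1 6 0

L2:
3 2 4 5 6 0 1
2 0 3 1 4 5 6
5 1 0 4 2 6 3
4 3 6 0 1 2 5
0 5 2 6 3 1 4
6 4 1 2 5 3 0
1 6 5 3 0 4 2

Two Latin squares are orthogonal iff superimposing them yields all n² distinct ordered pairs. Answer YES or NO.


Form the n² = 49 superimposed pairs (L1[i][j], L2[i][j]), row by row (rows and columns indexed from 0):
row 0: (6,3) (4,2) (5,4) (1,5) (2,6) (0,0) (3,1)
row 1: (1,2) (3,0) (0,3) (5,1) (4,4) (2,5) (6,6)
row 2: (0,5) (1,1) (4,0) (2,4) (6,2) (3,6) (5,3)
row 3: (3,4) (2,3) (1,6) (6,0) (0,1) (5,2) (4,5)
row 4: (5,0) (6,5) (2,2) (0,6) (3,3) (4,1) (1,4)
row 5: (4,6) (0,4) (6,1) (3,2) (5,5) (1,3) (2,0)
row 6: (2,1) (5,6) (3,5) (4,3) (1,0) (6,4) (0,2)
Orthogonality requires all 49 pairs distinct.
Check by first coordinate: for each symbol s of L1, list the L2 entries in the n cells where L1 = s; they must all differ.
  L1 = 0: L2 entries (in reading order) 0, 3, 5, 1, 6, 4, 2 — all 7 distinct ✓
  L1 = 1: L2 entries (in reading order) 5, 2, 1, 6, 4, 3, 0 — all 7 distinct ✓
  L1 = 2: L2 entries (in reading order) 6, 5, 4, 3, 2, 0, 1 — all 7 distinct ✓
  L1 = 3: L2 entries (in reading order) 1, 0, 6, 4, 3, 2, 5 — all 7 distinct ✓
  L1 = 4: L2 entries (in reading order) 2, 4, 0, 5, 1, 6, 3 — all 7 distinct ✓
  L1 = 5: L2 entries (in reading order) 4, 1, 3, 2, 0, 5, 6 — all 7 distinct ✓
  L1 = 6: L2 entries (in reading order) 3, 6, 2, 0, 5, 1, 4 — all 7 distinct ✓
Every symbol of L1 meets every symbol of L2 exactly once, so all 49 pairs are distinct (49 of 49).
Conclusion: YES.

YES


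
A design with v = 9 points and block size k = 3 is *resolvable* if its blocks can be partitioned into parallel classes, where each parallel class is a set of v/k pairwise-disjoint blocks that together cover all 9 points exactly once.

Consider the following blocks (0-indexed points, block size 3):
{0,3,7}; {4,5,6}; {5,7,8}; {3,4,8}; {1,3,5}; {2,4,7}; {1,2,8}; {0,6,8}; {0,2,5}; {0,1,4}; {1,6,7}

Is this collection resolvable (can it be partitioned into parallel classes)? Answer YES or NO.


v = 9, block size k = 3, number of blocks = 11.
For resolvability, blocks must partition into parallel classes of size v/k = 3.
Total blocks must therefore be a multiple of 3: 11 = 3·3 + 2 ⇒ not divisible ✗.
Resolvable? NO.

NO


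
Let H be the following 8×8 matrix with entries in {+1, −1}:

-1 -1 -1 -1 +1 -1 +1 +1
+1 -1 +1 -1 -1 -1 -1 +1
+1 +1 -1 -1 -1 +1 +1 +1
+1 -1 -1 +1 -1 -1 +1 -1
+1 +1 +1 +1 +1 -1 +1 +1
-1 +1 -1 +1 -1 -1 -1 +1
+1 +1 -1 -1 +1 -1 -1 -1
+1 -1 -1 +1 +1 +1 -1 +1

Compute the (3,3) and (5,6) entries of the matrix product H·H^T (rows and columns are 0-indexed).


Row 3 of H: [1, -1, -1, 1, -1, -1, 1, -1].
Row 5 of H: [-1, 1, -1, 1, -1, -1, -1, 1].
Row 6 of H: [1, 1, -1, -1, 1, -1, -1, -1].
(H·H^T)[3][3] = Σ_j H[3][j]·H[3][j] = (1)² + (-1)² + (-1)² + (1)² + (-1)² + (-1)² + (1)² + (-1)² = 1 + 1 + 1 + 1 + 1 + 1 + 1 + 1 = 8.
(H·H^T)[5][6] = Σ_j H[5][j]·H[6][j] = (-1)·(1) + (1)·(1) + (-1)·(-1) + (1)·(-1) + (-1)·(1) + (-1)·(-1) + (-1)·(-1) + (1)·(-1) = -1 + 1 + 1 + -1 + -1 + 1 + 1 + -1 = 0.
So rows 5 and 6 are orthogonal; the diagonal entry equals n = 8.

(3,3) entry = 8; (5,6) entry = 0.


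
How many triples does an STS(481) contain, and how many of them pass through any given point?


An STS(v) is a 2-(v, 3, 1) BIBD: block size k = 3, λ = 1.
Replication: r(k − 1) = λ(v − 1) ⇒ r·2 = 481 − 1 = 480 ⇒ r = 240.
Block count: bk = vr ⇒ b·3 = 481·240 = 115440 ⇒ b = 38480.

r = 240, b = 38480.


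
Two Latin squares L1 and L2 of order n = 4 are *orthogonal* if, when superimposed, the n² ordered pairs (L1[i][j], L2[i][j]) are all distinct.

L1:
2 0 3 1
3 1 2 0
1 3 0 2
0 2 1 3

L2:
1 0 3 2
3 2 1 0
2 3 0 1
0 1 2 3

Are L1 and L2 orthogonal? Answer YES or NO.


Form the n² = 16 superimposed pairs (L1[i][j], L2[i][j]), row by row (rows and columns indexed from 0):
row 0: (2,1) (0,0) (3,3) (1,2)
row 1: (3,3) (1,2) (2,1) (0,0)
row 2: (1,2) (3,3) (0,0) (2,1)
row 3: (0,0) (2,1) (1,2) (3,3)
Orthogonality requires all 16 pairs distinct.
But the pair (3,3) repeats: cell (0,2) has L1 = 3, L2 = 3, and cell (1,0) has L1 = 3, L2 = 3.
A repeated pair means some other pair never occurs (only 4 distinct pairs out of 16), so the squares are not orthogonal.
Conclusion: NO.

NO


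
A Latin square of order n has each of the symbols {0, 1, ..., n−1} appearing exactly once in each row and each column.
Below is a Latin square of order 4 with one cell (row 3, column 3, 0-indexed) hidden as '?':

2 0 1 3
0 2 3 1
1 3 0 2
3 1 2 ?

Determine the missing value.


Row 3 contains symbols [1, 2, 3] — missing [0].
Column 3 contains symbols [1, 2, 3] — missing [0].
The missing symbol must appear in both missing sets; intersection = [0].
Therefore the hidden value is 0.

Missing value = 0.


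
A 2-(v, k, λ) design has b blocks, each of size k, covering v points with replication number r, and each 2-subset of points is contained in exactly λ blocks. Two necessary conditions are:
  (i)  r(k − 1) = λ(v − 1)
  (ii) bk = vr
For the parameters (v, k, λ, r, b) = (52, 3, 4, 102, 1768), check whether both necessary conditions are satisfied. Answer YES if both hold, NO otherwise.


Condition (i): r(k − 1) = 102·2 = 204; λ(v − 1) = 4·51 = 204. Match? YES.
Condition (ii): bk = 1768·3 = 5304; vr = 52·102 = 5304. Match? YES.
Both conditions hold? YES.

YES


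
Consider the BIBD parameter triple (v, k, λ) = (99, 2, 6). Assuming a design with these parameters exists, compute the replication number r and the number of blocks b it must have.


Any 2-(v, k, λ) BIBD satisfies two necessary conditions:
  (i)  Each point sits in r blocks, and counting incidences through any fixed point gives r(k − 1) = λ(v − 1), so r = λ(v − 1)/(k − 1).
  (ii) Total incidences bk = vr, so b = vr/k.
Step 1: r = λ(v − 1)/(k − 1) = 6·(99 − 1)/(2 − 1) = 6·98/1 = 588/1 = 588.
Step 2: b = vr/k = 99·588/2 = 58212/2 = 29106.
Check integrality: r = 588 ∈ Z ✓, b = 29106 ∈ Z ✓.
(These identities are necessary conditions: they determine r and b for any design with these parameters, but do not by themselves prove that one exists.)

r = 588, b = 29106.


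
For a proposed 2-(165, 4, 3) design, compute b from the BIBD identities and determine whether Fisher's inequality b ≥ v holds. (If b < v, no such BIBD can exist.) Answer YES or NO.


b = λv(v − 1)/(k(k − 1)) = 3·165·164/(4·3) = 81180/12 = 6765.
Compare with v = 165: b ≥ v, so Fisher's inequality holds.

YES


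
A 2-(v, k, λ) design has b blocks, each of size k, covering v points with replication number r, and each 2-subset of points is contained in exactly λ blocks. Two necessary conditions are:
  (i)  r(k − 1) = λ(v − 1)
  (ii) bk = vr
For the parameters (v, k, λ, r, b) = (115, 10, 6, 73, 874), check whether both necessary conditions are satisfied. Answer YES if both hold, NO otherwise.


Condition (i): r(k − 1) = 73·9 = 657; λ(v − 1) = 6·114 = 684. Match? NO.
Condition (ii): bk = 874·10 = 8740; vr = 115·73 = 8395. Match? NO.
Both conditions hold? NO.

NO


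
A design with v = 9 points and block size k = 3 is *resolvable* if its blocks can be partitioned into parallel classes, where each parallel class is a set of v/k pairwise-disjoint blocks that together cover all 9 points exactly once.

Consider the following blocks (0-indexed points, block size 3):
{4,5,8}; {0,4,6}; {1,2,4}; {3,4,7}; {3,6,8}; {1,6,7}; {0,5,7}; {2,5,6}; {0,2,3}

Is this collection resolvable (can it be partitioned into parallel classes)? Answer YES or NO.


v = 9, block size k = 3, number of blocks = 9.
For resolvability, blocks must partition into parallel classes of size v/k = 3.
Total blocks must therefore be a multiple of 3: 9 = 3·3 + 0 ⇒ divisible ✓.
Consider block {0,4,6}. It intersects every other block in the collection, so no parallel class of size 3 can contain it.
Since every block must belong to some parallel class in a resolution, the collection cannot be partitioned into parallel classes.
Resolvable? NO.

NO


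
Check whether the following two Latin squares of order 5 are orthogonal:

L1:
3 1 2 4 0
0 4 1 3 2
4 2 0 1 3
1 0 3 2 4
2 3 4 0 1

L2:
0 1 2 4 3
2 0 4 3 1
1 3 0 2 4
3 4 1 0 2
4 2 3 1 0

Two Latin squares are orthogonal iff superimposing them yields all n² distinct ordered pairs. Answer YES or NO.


Form the n² = 25 superimposed pairs (L1[i][j], L2[i][j]), row by row (rows and columns indexed from 0):
row 0: (3,0) (1,1) (2,2) (4,4) (0,3)
row 1: (0,2) (4,0) (1,4) (3,3) (2,1)
row 2: (4,1) (2,3) (0,0) (1,2) (3,4)
row 3: (1,3) (0,4) (3,1) (2,0) (4,2)
row 4: (2,4) (3,2) (4,3) (0,1) (1,0)
Orthogonality requires all 25 pairs distinct.
Check by first coordinate: for each symbol s of L1, list the L2 entries in the n cells where L1 = s; they must all differ.
  L1 = 0: L2 entries (in reading order) 3, 2, 0, 4, 1 — all 5 distinct ✓
  L1 = 1: L2 entries (in reading order) 1, 4, 2, 3, 0 — all 5 distinct ✓
  L1 = 2: L2 entries (in reading order) 2, 1, 3, 0, 4 — all 5 distinct ✓
  L1 = 3: L2 entries (in reading order) 0, 3, 4, 1, 2 — all 5 distinct ✓
  L1 = 4: L2 entries (in reading order) 4, 0, 1, 2, 3 — all 5 distinct ✓
Every symbol of L1 meets every symbol of L2 exactly once, so all 25 pairs are distinct (25 of 25).
Conclusion: YES.

YES


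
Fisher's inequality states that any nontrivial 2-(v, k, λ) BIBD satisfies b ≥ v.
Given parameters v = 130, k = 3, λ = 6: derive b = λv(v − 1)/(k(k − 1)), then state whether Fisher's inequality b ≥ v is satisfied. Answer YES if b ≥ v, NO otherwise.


r = λ(v − 1)/(k − 1) = 6·129/2 = 387.
b = vr/k = 130·387/3 = 16770.
Fisher's inequality: b ≥ v ⇔ 16770 ≥ 130? YES.

YES


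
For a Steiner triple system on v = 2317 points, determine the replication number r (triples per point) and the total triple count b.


An STS(v) is a 2-(v, 3, 1) BIBD: block size k = 3, λ = 1.
Replication: r(k − 1) = λ(v − 1) ⇒ r·2 = 2317 − 1 = 2316 ⇒ r = 1158.
Block count: bk = vr ⇒ b·3 = 2317·1158 = 2683086 ⇒ b = 894362.

r = 1158, b = 894362.


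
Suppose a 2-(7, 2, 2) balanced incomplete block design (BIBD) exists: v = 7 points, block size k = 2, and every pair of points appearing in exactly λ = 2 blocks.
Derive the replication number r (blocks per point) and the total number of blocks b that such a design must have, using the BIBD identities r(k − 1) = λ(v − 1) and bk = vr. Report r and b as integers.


Any 2-(v, k, λ) BIBD satisfies two necessary conditions:
  (i)  Each point sits in r blocks, and counting incidences through any fixed point gives r(k − 1) = λ(v − 1), so r = λ(v − 1)/(k − 1).
  (ii) Total incidences bk = vr, so b = vr/k.
Step 1: r = λ(v − 1)/(k − 1) = 2·(7 − 1)/(2 − 1) = 2·6/1 = 12/1 = 12.
Step 2: b = vr/k = 7·12/2 = 84/2 = 42.
Check integrality: r = 12 ∈ Z ✓, b = 42 ∈ Z ✓.
(These identities are necessary conditions: they determine r and b for any design with these parameters, but do not by themselves prove that one exists.)

r = 12, b = 42.


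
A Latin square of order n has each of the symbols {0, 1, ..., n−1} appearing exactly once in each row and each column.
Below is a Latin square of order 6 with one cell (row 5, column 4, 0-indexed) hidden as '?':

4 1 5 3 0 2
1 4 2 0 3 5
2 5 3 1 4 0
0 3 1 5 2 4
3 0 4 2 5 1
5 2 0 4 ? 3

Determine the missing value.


Row 5 contains symbols [0, 2, 3, 4, 5] — missing [1].
Column 4 contains symbols [0, 2, 3, 4, 5] — missing [1].
The missing symbol must appear in both missing sets; intersection = [1].
Therefore the hidden value is 1.

Missing value = 1.


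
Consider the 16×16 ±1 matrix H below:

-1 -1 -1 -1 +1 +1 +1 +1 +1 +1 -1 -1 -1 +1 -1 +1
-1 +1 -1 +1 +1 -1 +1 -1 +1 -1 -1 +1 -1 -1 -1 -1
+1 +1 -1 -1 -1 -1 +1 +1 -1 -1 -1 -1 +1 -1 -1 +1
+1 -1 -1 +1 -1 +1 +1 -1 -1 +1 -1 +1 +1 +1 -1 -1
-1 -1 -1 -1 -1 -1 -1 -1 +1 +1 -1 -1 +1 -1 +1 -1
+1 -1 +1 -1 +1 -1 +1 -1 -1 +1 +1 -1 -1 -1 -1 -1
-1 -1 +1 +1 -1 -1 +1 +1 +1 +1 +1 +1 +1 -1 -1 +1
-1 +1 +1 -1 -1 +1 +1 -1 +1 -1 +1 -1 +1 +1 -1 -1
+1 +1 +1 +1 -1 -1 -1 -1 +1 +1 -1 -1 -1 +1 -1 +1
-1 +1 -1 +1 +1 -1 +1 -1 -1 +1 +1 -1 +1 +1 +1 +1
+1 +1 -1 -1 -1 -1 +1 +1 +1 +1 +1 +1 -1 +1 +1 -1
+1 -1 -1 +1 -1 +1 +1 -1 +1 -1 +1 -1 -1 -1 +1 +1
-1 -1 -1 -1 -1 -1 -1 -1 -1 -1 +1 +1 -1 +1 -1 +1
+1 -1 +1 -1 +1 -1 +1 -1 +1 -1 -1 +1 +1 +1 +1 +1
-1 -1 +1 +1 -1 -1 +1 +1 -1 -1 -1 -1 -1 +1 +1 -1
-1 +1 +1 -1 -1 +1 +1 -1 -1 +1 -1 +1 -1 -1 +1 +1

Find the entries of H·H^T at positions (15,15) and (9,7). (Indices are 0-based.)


Row 7 of H: [-1, 1, 1, -1, -1, 1, 1, -1, 1, -1, 1, -1, 1, 1, -1, -1].
Row 9 of H: [-1, 1, -1, 1, 1, -1, 1, -1, -1, 1, 1, -1, 1, 1, 1, 1].
Row 15 of H: [-1, 1, 1, -1, -1, 1, 1, -1, -1, 1, -1, 1, -1, -1, 1, 1].
(H·H^T)[15][15] = Σ_j H[15][j]·H[15][j] = (-1)² + (1)² + (1)² + (-1)² + (-1)² + (1)² + (1)² + (-1)² + (-1)² + (1)² + (-1)² + (1)² + (-1)² + (-1)² + (1)² + (1)² = 1 + 1 + 1 + 1 + 1 + 1 + 1 + 1 + 1 + 1 + 1 + 1 + 1 + 1 + 1 + 1 = 16.
(H·H^T)[9][7] = Σ_j H[9][j]·H[7][j] = (-1)·(-1) + (1)·(1) + (-1)·(1) + (1)·(-1) + (1)·(-1) + (-1)·(1) + (1)·(1) + (-1)·(-1) + (-1)·(1) + (1)·(-1) + (1)·(1) + (-1)·(-1) + (1)·(1) + (1)·(1) + (1)·(-1) + (1)·(-1) = 1 + 1 + -1 + -1 + -1 + -1 + 1 + 1 + -1 + -1 + 1 + 1 + 1 + 1 + -1 + -1 = 0.
So rows 9 and 7 are orthogonal; the diagonal entry equals n = 16.

(15,15) entry = 16; (9,7) entry = 0.


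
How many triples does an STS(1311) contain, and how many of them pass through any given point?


An STS(v) is a 2-(v, 3, 1) BIBD: block size k = 3, λ = 1.
Replication: r(k − 1) = λ(v − 1) ⇒ r·2 = 1311 − 1 = 1310 ⇒ r = 655.
Block count: b = v(v − 1)/6 = 1311·1310/6 = 1717410/6 = 286235.
(Check via bk = vr: 286235·3 = 858705 = 1311·655 = 858705 ✓.)

r = 655, b = 286235.


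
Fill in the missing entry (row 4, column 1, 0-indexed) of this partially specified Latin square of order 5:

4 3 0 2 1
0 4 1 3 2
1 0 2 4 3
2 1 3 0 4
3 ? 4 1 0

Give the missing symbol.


Row 4 contains symbols [0, 1, 3, 4] — missing [2].
Column 1 contains symbols [0, 1, 3, 4] — missing [2].
The missing symbol must appear in both missing sets; intersection = [2].
Therefore the hidden value is 2.

Missing value = 2.


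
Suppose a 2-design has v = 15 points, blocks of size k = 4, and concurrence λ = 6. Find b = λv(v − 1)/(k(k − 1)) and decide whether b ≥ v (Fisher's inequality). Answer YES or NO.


r = λ(v − 1)/(k − 1) = 6·14/3 = 28.
b = vr/k = 15·28/4 = 105.
Fisher's inequality: b ≥ v ⇔ 105 ≥ 15? YES.

YES


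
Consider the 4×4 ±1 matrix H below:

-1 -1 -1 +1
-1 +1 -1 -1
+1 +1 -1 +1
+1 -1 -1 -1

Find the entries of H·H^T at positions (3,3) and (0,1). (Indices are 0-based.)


Row 0 of H: [-1, -1, -1, 1].
Row 1 of H: [-1, 1, -1, -1].
Row 3 of H: [1, -1, -1, -1].
(H·H^T)[3][3] = Σ_j H[3][j]·H[3][j] = (1)² + (-1)² + (-1)² + (-1)² = 1 + 1 + 1 + 1 = 4.
(H·H^T)[0][1] = Σ_j H[0][j]·H[1][j] = (-1)·(-1) + (-1)·(1) + (-1)·(-1) + (1)·(-1) = 1 + -1 + 1 + -1 = 0.
So rows 0 and 1 are orthogonal; the diagonal entry equals n = 4.

(3,3) entry = 4; (0,1) entry = 0.


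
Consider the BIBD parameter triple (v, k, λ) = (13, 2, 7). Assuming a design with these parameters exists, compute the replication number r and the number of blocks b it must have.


Any 2-(v, k, λ) BIBD satisfies two necessary conditions:
  (i)  Each point sits in r blocks, and counting incidences through any fixed point gives r(k − 1) = λ(v − 1), so r = λ(v − 1)/(k − 1).
  (ii) Total incidences bk = vr, so b = vr/k.
Step 1: r = λ(v − 1)/(k − 1) = 7·(13 − 1)/(2 − 1) = 7·12/1 = 84/1 = 84.
Step 2: b = vr/k = 13·84/2 = 1092/2 = 546.
Check integrality: r = 84 ∈ Z ✓, b = 546 ∈ Z ✓.
(These identities are necessary conditions: they determine r and b for any design with these parameters, but do not by themselves prove that one exists.)

r = 84, b = 546.


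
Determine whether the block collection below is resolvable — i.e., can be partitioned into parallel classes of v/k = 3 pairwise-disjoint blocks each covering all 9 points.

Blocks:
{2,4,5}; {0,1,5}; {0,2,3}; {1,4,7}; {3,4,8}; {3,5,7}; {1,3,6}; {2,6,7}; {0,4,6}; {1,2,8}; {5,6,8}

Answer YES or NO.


v = 9, block size k = 3, number of blocks = 11.
For resolvability, blocks must partition into parallel classes of size v/k = 3.
Total blocks must therefore be a multiple of 3: 11 = 3·3 + 2 ⇒ not divisible ✗.
Resolvable? NO.

NO


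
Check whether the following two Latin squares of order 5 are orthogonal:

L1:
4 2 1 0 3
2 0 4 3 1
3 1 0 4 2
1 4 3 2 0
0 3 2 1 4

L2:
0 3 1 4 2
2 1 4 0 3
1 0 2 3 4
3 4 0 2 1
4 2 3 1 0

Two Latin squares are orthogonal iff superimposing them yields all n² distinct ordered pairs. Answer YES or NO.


Form the n² = 25 superimposed pairs (L1[i][j], L2[i][j]), row by row (rows and columns indexed from 0):
row 0: (4,0) (2,3) (1,1) (0,4) (3,2)
row 1: (2,2) (0,1) (4,4) (3,0) (1,3)
row 2: (3,1) (1,0) (0,2) (4,3) (2,4)
row 3: (1,3) (4,4) (3,0) (2,2) (0,1)
row 4: (0,4) (3,2) (2,3) (1,1) (4,0)
Orthogonality requires all 25 pairs distinct.
But the pair (1,3) repeats: cell (1,4) has L1 = 1, L2 = 3, and cell (3,0) has L1 = 1, L2 = 3.
A repeated pair means some other pair never occurs (only 15 distinct pairs out of 25), so the squares are not orthogonal.
Conclusion: NO.

NO


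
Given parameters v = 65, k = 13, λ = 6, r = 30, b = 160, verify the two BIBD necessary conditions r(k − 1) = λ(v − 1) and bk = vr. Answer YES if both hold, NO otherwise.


Condition (i): r(k − 1) = 30·12 = 360; λ(v − 1) = 6·64 = 384. Match? NO.
Condition (ii): bk = 160·13 = 2080; vr = 65·30 = 1950. Match? NO.
Both conditions hold? NO.

NO


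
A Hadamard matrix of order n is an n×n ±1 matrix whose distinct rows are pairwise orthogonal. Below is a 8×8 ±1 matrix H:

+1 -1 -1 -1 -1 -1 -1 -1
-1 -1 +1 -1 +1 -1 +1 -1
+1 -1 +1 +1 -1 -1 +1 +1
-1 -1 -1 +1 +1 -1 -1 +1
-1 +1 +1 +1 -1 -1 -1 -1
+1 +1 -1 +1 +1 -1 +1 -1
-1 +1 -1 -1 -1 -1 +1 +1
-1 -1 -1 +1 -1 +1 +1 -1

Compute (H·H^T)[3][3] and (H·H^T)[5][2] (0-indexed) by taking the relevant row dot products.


Row 2 of H: [1, -1, 1, 1, -1, -1, 1, 1].
Row 3 of H: [-1, -1, -1, 1, 1, -1, -1, 1].
Row 5 of H: [1, 1, -1, 1, 1, -1, 1, -1].
(H·H^T)[3][3] = Σ_j H[3][j]·H[3][j] = (-1)² + (-1)² + (-1)² + (1)² + (1)² + (-1)² + (-1)² + (1)² = 1 + 1 + 1 + 1 + 1 + 1 + 1 + 1 = 8.
(H·H^T)[5][2] = Σ_j H[5][j]·H[2][j] = (1)·(1) + (1)·(-1) + (-1)·(1) + (1)·(1) + (1)·(-1) + (-1)·(-1) + (1)·(1) + (-1)·(1) = 1 + -1 + -1 + 1 + -1 + 1 + 1 + -1 = 0.
So rows 5 and 2 are orthogonal; the diagonal entry equals n = 8.

(3,3) entry = 8; (5,2) entry = 0.


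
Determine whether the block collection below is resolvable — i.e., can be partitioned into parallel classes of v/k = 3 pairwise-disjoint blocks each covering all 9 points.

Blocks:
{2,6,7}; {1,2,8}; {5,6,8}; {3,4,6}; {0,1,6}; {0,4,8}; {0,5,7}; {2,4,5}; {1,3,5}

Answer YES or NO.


v = 9, block size k = 3, number of blocks = 9.
For resolvability, blocks must partition into parallel classes of size v/k = 3.
Total blocks must therefore be a multiple of 3: 9 = 3·3 + 0 ⇒ divisible ✓.
Consider block {5,6,8}. It intersects every other block in the collection, so no parallel class of size 3 can contain it.
Since every block must belong to some parallel class in a resolution, the collection cannot be partitioned into parallel classes.
Resolvable? NO.

NO


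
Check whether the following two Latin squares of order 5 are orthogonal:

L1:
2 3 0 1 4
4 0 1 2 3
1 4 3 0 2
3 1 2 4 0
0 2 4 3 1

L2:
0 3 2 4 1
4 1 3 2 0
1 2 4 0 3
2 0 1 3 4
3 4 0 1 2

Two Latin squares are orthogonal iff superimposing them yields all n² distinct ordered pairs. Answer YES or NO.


Form the n² = 25 superimposed pairs (L1[i][j], L2[i][j]), row by row (rows and columns indexed from 0):
row 0: (2,0) (3,3) (0,2) (1,4) (4,1)
row 1: (4,4) (0,1) (1,3) (2,2) (3,0)
row 2: (1,1) (4,2) (3,4) (0,0) (2,3)
row 3: (3,2) (1,0) (2,1) (4,3) (0,4)
row 4: (0,3) (2,4) (4,0) (3,1) (1,2)
Orthogonality requires all 25 pairs distinct.
Check by first coordinate: for each symbol s of L1, list the L2 entries in the n cells where L1 = s; they must all differ.
  L1 = 0: L2 entries (in reading order) 2, 1, 0, 4, 3 — all 5 distinct ✓
  L1 = 1: L2 entries (in reading order) 4, 3, 1, 0, 2 — all 5 distinct ✓
  L1 = 2: L2 entries (in reading order) 0, 2, 3, 1, 4 — all 5 distinct ✓
  L1 = 3: L2 entries (in reading order) 3, 0, 4, 2, 1 — all 5 distinct ✓
  L1 = 4: L2 entries (in reading order) 1, 4, 2, 3, 0 — all 5 distinct ✓
Every symbol of L1 meets every symbol of L2 exactly once, so all 25 pairs are distinct (25 of 25).
Conclusion: YES.

YES


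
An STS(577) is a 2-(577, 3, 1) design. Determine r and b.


An STS(v) is a 2-(v, 3, 1) BIBD: block size k = 3, λ = 1.
Replication: r(k − 1) = λ(v − 1) ⇒ r·2 = 577 − 1 = 576 ⇒ r = 288.
Block count: b = v(v − 1)/6 = 577·576/6 = 332352/6 = 55392.
(Check via bk = vr: 55392·3 = 166176 = 577·288 = 166176 ✓.)

r = 288, b = 55392.


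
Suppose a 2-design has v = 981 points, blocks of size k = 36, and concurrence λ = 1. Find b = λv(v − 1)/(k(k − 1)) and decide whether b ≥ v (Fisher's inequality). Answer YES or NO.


r = λ(v − 1)/(k − 1) = 1·980/35 = 28.
b = vr/k = 981·28/36 = 763.
Fisher's inequality: b ≥ v ⇔ 763 ≥ 981? NO.

NO


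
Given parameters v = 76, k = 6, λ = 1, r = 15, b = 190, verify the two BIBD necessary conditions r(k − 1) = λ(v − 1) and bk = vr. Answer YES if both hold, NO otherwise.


Condition (i): r(k − 1) = 15·5 = 75; λ(v − 1) = 1·75 = 75. Match? YES.
Condition (ii): bk = 190·6 = 1140; vr = 76·15 = 1140. Match? YES.
Both conditions hold? YES.

YES


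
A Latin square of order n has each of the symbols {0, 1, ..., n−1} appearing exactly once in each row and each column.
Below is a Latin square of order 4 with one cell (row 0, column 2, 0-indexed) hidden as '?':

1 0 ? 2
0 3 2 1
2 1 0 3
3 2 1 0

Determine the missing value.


Row 0 contains symbols [0, 1, 2] — missing [3].
Column 2 contains symbols [0, 1, 2] — missing [3].
The missing symbol must appear in both missing sets; intersection = [3].
Therefore the hidden value is 3.

Missing value = 3.


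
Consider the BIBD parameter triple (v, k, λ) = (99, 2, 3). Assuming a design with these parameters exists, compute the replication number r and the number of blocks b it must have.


Any 2-(v, k, λ) BIBD satisfies two necessary conditions:
  (i)  Each point sits in r blocks, and counting incidences through any fixed point gives r(k − 1) = λ(v − 1), so r = λ(v − 1)/(k − 1).
  (ii) Total incidences bk = vr, so b = vr/k.
Step 1: r = λ(v − 1)/(k − 1) = 3·(99 − 1)/(2 − 1) = 3·98/1 = 294/1 = 294.
Step 2: b = vr/k = 99·294/2 = 29106/2 = 14553.
Check integrality: r = 294 ∈ Z ✓, b = 14553 ∈ Z ✓.
(These identities are necessary conditions: they determine r and b for any design with these parameters, but do not by themselves prove that one exists.)

r = 294, b = 14553.


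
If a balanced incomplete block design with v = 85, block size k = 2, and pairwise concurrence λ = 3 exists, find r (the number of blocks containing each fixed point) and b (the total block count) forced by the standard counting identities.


Any 2-(v, k, λ) BIBD satisfies two necessary conditions:
  (i)  Each point sits in r blocks, and counting incidences through any fixed point gives r(k − 1) = λ(v − 1), so r = λ(v − 1)/(k − 1).
  (ii) Total incidences bk = vr, so b = vr/k.
Step 1: r = λ(v − 1)/(k − 1) = 3·(85 − 1)/(2 − 1) = 3·84/1 = 252/1 = 252.
Step 2: b = vr/k = 85·252/2 = 21420/2 = 10710.
Check integrality: r = 252 ∈ Z ✓, b = 10710 ∈ Z ✓.
(These identities are necessary conditions: they determine r and b for any design with these parameters, but do not by themselves prove that one exists.)

r = 252, b = 10710.


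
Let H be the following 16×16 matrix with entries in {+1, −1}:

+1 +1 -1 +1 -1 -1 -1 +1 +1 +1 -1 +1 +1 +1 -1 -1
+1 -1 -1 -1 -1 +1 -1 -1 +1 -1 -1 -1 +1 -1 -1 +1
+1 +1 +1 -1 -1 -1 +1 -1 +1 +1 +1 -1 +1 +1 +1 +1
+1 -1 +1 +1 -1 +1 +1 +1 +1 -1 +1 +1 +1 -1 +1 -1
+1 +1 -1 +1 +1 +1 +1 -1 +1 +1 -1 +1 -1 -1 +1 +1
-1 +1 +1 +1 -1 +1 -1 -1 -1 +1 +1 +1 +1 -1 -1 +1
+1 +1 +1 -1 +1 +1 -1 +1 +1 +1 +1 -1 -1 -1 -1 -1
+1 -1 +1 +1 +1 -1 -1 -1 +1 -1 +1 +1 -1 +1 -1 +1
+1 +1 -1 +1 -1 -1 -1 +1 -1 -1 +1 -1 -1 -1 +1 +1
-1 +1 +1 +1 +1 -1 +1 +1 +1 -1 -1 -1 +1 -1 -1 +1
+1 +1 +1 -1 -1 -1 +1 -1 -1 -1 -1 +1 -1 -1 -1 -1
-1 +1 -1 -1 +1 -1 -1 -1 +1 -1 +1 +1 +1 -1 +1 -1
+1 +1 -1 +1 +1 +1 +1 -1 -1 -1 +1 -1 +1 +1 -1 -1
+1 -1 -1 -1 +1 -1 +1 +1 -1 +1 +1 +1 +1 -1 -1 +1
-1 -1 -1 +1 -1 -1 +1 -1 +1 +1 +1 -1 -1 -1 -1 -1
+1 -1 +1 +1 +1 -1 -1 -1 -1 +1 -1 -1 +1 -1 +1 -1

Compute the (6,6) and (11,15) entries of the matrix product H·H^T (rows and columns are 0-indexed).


Row 6 of H: [1, 1, 1, -1, 1, 1, -1, 1, 1, 1, 1, -1, -1, -1, -1, -1].
Row 11 of H: [-1, 1, -1, -1, 1, -1, -1, -1, 1, -1, 1, 1, 1, -1, 1, -1].
Row 15 of H: [1, -1, 1, 1, 1, -1, -1, -1, -1, 1, -1, -1, 1, -1, 1, -1].
(H·H^T)[6][6] = Σ_j H[6][j]·H[6][j] = (1)² + (1)² + (1)² + (-1)² + (1)² + (1)² + (-1)² + (1)² + (1)² + (1)² + (1)² + (-1)² + (-1)² + (-1)² + (-1)² + (-1)² = 1 + 1 + 1 + 1 + 1 + 1 + 1 + 1 + 1 + 1 + 1 + 1 + 1 + 1 + 1 + 1 = 16.
(H·H^T)[11][15] = Σ_j H[11][j]·H[15][j] = (-1)·(1) + (1)·(-1) + (-1)·(1) + (-1)·(1) + (1)·(1) + (-1)·(-1) + (-1)·(-1) + (-1)·(-1) + (1)·(-1) + (-1)·(1) + (1)·(-1) + (1)·(-1) + (1)·(1) + (-1)·(-1) + (1)·(1) + (-1)·(-1) = -1 + -1 + -1 + -1 + 1 + 1 + 1 + 1 + -1 + -1 + -1 + -1 + 1 + 1 + 1 + 1 = 0.
So rows 11 and 15 are orthogonal; the diagonal entry equals n = 16.

(6,6) entry = 16; (11,15) entry = 0.


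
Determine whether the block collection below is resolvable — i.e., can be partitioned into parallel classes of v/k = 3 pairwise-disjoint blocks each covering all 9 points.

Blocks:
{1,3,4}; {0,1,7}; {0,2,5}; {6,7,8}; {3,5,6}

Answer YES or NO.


v = 9, block size k = 3, number of blocks = 5.
For resolvability, blocks must partition into parallel classes of size v/k = 3.
Total blocks must therefore be a multiple of 3: 5 = 3·1 + 2 ⇒ not divisible ✗.
Resolvable? NO.

NO


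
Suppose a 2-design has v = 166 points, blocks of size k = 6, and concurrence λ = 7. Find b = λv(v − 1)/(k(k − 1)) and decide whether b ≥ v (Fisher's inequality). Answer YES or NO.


r = λ(v − 1)/(k − 1) = 7·165/5 = 231.
b = vr/k = 166·231/6 = 6391.
Fisher's inequality: b ≥ v ⇔ 6391 ≥ 166? YES.

YES


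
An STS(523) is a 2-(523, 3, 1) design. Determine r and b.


An STS(v) is a 2-(v, 3, 1) BIBD: block size k = 3, λ = 1.
Replication: r(k − 1) = λ(v − 1) ⇒ r·2 = 523 − 1 = 522 ⇒ r = 261.
Block count: b = v(v − 1)/6 = 523·522/6 = 273006/6 = 45501.
(Check via bk = vr: 45501·3 = 136503 = 523·261 = 136503 ✓.)

r = 261, b = 45501.


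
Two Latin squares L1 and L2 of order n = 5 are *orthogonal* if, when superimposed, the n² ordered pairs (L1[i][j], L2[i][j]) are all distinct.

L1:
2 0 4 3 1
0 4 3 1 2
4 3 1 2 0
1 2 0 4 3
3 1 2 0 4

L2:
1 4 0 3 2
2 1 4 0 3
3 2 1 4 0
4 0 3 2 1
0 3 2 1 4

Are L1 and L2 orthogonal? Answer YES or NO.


Form the n² = 25 superimposed pairs (L1[i][j], L2[i][j]), row by row (rows and columns indexed from 0):
row 0: (2,1) (0,4) (4,0) (3,3) (1,2)
row 1: (0,2) (4,1) (3,4) (1,0) (2,3)
row 2: (4,3) (3,2) (1,1) (2,4) (0,0)
row 3: (1,4) (2,0) (0,3) (4,2) (3,1)
row 4: (3,0) (1,3) (2,2) (0,1) (4,4)
Orthogonality requires all 25 pairs distinct.
Check by first coordinate: for each symbol s of L1, list the L2 entries in the n cells where L1 = s; they must all differ.
  L1 = 0: L2 entries (in reading order) 4, 2, 0, 3, 1 — all 5 distinct ✓
  L1 = 1: L2 entries (in reading order) 2, 0, 1, 4, 3 — all 5 distinct ✓
  L1 = 2: L2 entries (in reading order) 1, 3, 4, 0, 2 — all 5 distinct ✓
  L1 = 3: L2 entries (in reading order) 3, 4, 2, 1, 0 — all 5 distinct ✓
  L1 = 4: L2 entries (in reading order) 0, 1, 3, 2, 4 — all 5 distinct ✓
Every symbol of L1 meets every symbol of L2 exactly once, so all 25 pairs are distinct (25 of 25).
Conclusion: YES.

YES


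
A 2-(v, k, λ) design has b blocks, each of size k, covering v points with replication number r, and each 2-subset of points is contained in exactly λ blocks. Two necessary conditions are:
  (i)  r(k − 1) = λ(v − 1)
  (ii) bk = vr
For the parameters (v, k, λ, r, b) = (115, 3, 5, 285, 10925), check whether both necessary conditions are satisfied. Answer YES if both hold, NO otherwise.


Condition (i): r(k − 1) = 285·2 = 570; λ(v − 1) = 5·114 = 570. Match? YES.
Condition (ii): bk = 10925·3 = 32775; vr = 115·285 = 32775. Match? YES.
Both conditions hold? YES.

YES


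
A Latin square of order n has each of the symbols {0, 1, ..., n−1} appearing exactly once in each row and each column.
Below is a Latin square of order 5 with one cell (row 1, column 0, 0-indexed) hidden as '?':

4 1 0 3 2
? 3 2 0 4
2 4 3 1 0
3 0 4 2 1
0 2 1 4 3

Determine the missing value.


Row 1 contains symbols [0, 2, 3, 4] — missing [1].
Column 0 contains symbols [0, 2, 3, 4] — missing [1].
The missing symbol must appear in both missing sets; intersection = [1].
Therefore the hidden value is 1.

Missing value = 1.


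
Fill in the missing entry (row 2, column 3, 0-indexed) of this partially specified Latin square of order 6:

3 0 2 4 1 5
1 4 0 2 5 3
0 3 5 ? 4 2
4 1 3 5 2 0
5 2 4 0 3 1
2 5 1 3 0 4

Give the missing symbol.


Row 2 contains symbols [0, 2, 3, 4, 5] — missing [1].
Column 3 contains symbols [0, 2, 3, 4, 5] — missing [1].
The missing symbol must appear in both missing sets; intersection = [1].
Therefore the hidden value is 1.

Missing value = 1.


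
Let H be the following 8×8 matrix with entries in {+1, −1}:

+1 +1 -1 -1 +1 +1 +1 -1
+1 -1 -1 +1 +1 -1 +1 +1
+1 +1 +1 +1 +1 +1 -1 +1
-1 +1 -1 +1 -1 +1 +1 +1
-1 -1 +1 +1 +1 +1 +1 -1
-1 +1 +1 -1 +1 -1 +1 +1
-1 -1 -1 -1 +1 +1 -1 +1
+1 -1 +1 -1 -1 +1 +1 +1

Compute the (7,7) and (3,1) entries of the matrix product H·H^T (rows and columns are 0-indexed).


Row 1 of H: [1, -1, -1, 1, 1, -1, 1, 1].
Row 3 of H: [-1, 1, -1, 1, -1, 1, 1, 1].
Row 7 of H: [1, -1, 1, -1, -1, 1, 1, 1].
(H·H^T)[7][7] = Σ_j H[7][j]·H[7][j] = (1)² + (-1)² + (1)² + (-1)² + (-1)² + (1)² + (1)² + (1)² = 1 + 1 + 1 + 1 + 1 + 1 + 1 + 1 = 8.
(H·H^T)[3][1] = Σ_j H[3][j]·H[1][j] = (-1)·(1) + (1)·(-1) + (-1)·(-1) + (1)·(1) + (-1)·(1) + (1)·(-1) + (1)·(1) + (1)·(1) = -1 + -1 + 1 + 1 + -1 + -1 + 1 + 1 = 0.
So rows 3 and 1 are orthogonal; the diagonal entry equals n = 8.

(7,7) entry = 8; (3,1) entry = 0.


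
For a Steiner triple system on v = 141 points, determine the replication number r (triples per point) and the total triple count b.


An STS(v) is a 2-(v, 3, 1) BIBD: block size k = 3, λ = 1.
Replication: r(k − 1) = λ(v − 1) ⇒ r·2 = 141 − 1 = 140 ⇒ r = 70.
Block count: bk = vr ⇒ b·3 = 141·70 = 9870 ⇒ b = 3290.

r = 70, b = 3290.


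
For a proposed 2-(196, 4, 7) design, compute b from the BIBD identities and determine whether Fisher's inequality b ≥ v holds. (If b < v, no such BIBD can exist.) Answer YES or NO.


r = λ(v − 1)/(k − 1) = 7·195/3 = 455.
b = vr/k = 196·455/4 = 22295.
Fisher's inequality: b ≥ v ⇔ 22295 ≥ 196? YES.

YES


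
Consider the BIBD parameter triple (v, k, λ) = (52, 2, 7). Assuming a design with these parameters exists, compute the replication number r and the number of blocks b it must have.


Any 2-(v, k, λ) BIBD satisfies two necessary conditions:
  (i)  Each point sits in r blocks, and counting incidences through any fixed point gives r(k − 1) = λ(v − 1), so r = λ(v − 1)/(k − 1).
  (ii) Total incidences bk = vr, so b = vr/k.
Step 1: r = λ(v − 1)/(k − 1) = 7·(52 − 1)/(2 − 1) = 7·51/1 = 357/1 = 357.
Step 2: b = vr/k = 52·357/2 = 18564/2 = 9282.
Check integrality: r = 357 ∈ Z ✓, b = 9282 ∈ Z ✓.
(These identities are necessary conditions: they determine r and b for any design with these parameters, but do not by themselves prove that one exists.)

r = 357, b = 9282.


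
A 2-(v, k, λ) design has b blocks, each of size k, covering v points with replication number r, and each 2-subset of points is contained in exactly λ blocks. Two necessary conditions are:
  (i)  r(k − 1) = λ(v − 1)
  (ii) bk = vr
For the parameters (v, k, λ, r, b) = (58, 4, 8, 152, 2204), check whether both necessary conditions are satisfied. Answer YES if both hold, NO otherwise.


Condition (i): r(k − 1) = 152·3 = 456; λ(v − 1) = 8·57 = 456. Match? YES.
Condition (ii): bk = 2204·4 = 8816; vr = 58·152 = 8816. Match? YES.
Both conditions hold? YES.

YES


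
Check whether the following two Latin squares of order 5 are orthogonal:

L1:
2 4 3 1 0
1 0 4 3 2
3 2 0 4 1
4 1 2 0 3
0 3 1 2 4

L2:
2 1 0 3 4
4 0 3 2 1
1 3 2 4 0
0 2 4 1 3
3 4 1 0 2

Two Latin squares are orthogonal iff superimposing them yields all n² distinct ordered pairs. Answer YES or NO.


Form the n² = 25 superimposed pairs (L1[i][j], L2[i][j]), row by row (rows and columns indexed from 0):
row 0: (2,2) (4,1) (3,0) (1,3) (0,4)
row 1: (1,4) (0,0) (4,3) (3,2) (2,1)
row 2: (3,1) (2,3) (0,2) (4,4) (1,0)
row 3: (4,0) (1,2) (2,4) (0,1) (3,3)
row 4: (0,3) (3,4) (1,1) (2,0) (4,2)
Orthogonality requires all 25 pairs distinct.
Check by first coordinate: for each symbol s of L1, list the L2 entries in the n cells where L1 = s; they must all differ.
  L1 = 0: L2 entries (in reading order) 4, 0, 2, 1, 3 — all 5 distinct ✓
  L1 = 1: L2 entries (in reading order) 3, 4, 0, 2, 1 — all 5 distinct ✓
  L1 = 2: L2 entries (in reading order) 2, 1, 3, 4, 0 — all 5 distinct ✓
  L1 = 3: L2 entries (in reading order) 0, 2, 1, 3, 4 — all 5 distinct ✓
  L1 = 4: L2 entries (in reading order) 1, 3, 4, 0, 2 — all 5 distinct ✓
Every symbol of L1 meets every symbol of L2 exactly once, so all 25 pairs are distinct (25 of 25).
Conclusion: YES.

YES


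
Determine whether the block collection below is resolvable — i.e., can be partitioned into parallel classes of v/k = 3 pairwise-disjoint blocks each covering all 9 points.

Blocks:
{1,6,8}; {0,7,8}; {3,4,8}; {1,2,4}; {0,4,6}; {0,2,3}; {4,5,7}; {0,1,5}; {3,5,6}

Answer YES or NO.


v = 9, block size k = 3, number of blocks = 9.
For resolvability, blocks must partition into parallel classes of size v/k = 3.
Total blocks must therefore be a multiple of 3: 9 = 3·3 + 0 ⇒ divisible ✓.
Consider block {3,4,8}. The only other block(s) in the collection disjoint from it are {0,1,5} — just 1 block(s). Any parallel class containing {3,4,8} would need 2 other blocks each disjoint from it, so no parallel class of size 3 can contain {3,4,8}.
Since every block must belong to some parallel class in a resolution, the collection cannot be partitioned into parallel classes.
Resolvable? NO.

NO


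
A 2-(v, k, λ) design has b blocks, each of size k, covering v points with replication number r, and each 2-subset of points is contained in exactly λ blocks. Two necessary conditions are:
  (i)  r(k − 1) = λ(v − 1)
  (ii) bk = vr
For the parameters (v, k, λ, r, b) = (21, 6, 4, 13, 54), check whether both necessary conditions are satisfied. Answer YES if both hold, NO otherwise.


Condition (i): r(k − 1) = 13·5 = 65; λ(v − 1) = 4·20 = 80. Match? NO.
Condition (ii): bk = 54·6 = 324; vr = 21·13 = 273. Match? NO.
Both conditions hold? NO.

NO
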